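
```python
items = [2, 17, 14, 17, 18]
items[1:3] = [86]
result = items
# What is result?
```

Trace:
`items = [2, 17, 14, 17, 18]` → items = [2, 17, 14, 17, 18]
`items[1:3] = [86]` → items = [2, 86, 17, 18]
`result = items` → result = [2, 86, 17, 18]
So result = [2, 86, 17, 18]

Answer: [2, 86, 17, 18]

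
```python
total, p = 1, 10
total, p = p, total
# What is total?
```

Trace:
`total, p = 1, 10` → total = 1; p = 10
`total, p = p, total` → total = 10; p = 1
So total = 10

Answer: 10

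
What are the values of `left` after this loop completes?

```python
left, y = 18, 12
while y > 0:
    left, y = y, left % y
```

GCD of 18 and 12
`left` takes the values: 18 → 12 → 6

Answer: 6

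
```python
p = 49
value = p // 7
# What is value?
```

Trace:
`p = 49` → p = 49
`value = p // 7` → value = 7
So value = 7

Answer: 7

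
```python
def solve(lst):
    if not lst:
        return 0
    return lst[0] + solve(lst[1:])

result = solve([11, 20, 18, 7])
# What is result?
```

11 + 20 + 18 + 7 + 0 = 56

Answer: 56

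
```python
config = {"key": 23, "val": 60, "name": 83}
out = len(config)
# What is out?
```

Trace:
`config = {"key": 23, "val": 60, "name": 83}` → config = {'key': 23, 'val': 60, 'name': 83}
`out = len(config)` → out = 3
So out = 3

Answer: 3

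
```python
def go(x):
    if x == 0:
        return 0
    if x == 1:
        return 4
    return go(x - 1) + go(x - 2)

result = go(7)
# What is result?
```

Build up from base cases: go(0)=0, go(1)=4, go(2)=4, go(3)=8, go(4)=12, go(5)=20, go(6)=32, ..., go(7)=52

Answer: 52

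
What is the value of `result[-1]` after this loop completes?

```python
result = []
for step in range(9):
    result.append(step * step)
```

Last element of squares 0 to 8
`result` takes the values: [] → [0] → [0, 1] → [0, 1, 4] → [0, 1, 4, 9] → [0, 1, 4, 9, 16] → [0, 1, 4, 9, 16, 25] → [0, 1, 4, 9, 16, 25, 36] → [0, 1, 4, 9, 16, 25, 36, 49] → [0, 1, 4, 9, 16, 25, 36, 49, 64]
So `result[-1]` = 64

Answer: 64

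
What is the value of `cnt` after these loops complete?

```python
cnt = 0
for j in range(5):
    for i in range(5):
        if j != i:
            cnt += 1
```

5² - 5 (exclude diagonal)
`cnt` takes the values: 0 → 1 → 2 → 3 → 4 → 5 → 6 → 7 → 8 → 9 → 10 → 11 → 12 → 13 → 14 → 15 → 16 → 17 → 18 → 19 → 20

Answer: 20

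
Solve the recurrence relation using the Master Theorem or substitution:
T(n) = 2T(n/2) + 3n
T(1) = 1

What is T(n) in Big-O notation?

By Master Theorem: a=2, b=2, f(n)=3n. Since log_2(2) = 1 and f(n) = Θ(n^1), Case 2 applies. T(n) = O(n log n).

Answer: O(n log n)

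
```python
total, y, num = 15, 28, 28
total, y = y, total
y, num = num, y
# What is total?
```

Trace:
`total, y, num = 15, 28, 28` → total = 15; y = 28; num = 28
`total, y = y, total` → total = 28; y = 15
`y, num = num, y` → y = 28; num = 15
So total = 28

Answer: 28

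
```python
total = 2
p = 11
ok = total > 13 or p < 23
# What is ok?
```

Trace:
`total = 2` → total = 2
`p = 11` → p = 11
`ok = total > 13 or p < 23` → ok = True
So ok = True

Answer: True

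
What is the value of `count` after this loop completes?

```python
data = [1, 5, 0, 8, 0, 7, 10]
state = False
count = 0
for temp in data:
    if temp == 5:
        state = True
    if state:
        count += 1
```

Count elements after first 5 in [1, 5, 0, 8, 0, 7, 10]
`count` takes the values: 0 → 1 → 2 → 3 → 4 → 5 → 6

Answer: 6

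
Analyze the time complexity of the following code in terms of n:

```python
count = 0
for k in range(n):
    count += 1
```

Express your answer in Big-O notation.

Each loop level contributes: n. Multiplying the contributions gives O(n).

Answer: O(n)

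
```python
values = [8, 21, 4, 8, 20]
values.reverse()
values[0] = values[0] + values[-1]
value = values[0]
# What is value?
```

Trace:
`values = [8, 21, 4, 8, 20]` → values = [8, 21, 4, 8, 20]
`values.reverse()` → values = [20, 8, 4, 21, 8]
`values[0] = values[0] + values[-1]` → values = [28, 8, 4, 21, 8]
`value = values[0]` → value = 28
So value = 28

Answer: 28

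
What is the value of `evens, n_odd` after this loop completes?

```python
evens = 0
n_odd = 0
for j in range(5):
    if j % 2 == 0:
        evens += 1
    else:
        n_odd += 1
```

Count evens and odds in range(5)
`evens, n_odd` takes the values: (0, 0) → (1, 0) → (1, 1) → (2, 1) → (2, 2) → (3, 2)

Answer: 3, 2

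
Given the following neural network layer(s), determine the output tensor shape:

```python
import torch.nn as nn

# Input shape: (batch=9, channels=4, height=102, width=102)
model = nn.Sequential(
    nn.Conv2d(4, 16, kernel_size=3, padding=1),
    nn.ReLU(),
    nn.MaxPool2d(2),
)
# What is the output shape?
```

Input: (9, 4, 102, 102) -> after Conv2d: (9, 16, 102, 102) -> after ReLU: (9, 16, 102, 102) -> Output: (9, 16, 51, 51)

Answer: (9, 16, 51, 51)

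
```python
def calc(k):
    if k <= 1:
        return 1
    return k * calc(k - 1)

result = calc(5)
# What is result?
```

calc(5) = 5 * 4 * 3 * 2 * 1 = 120

Answer: 120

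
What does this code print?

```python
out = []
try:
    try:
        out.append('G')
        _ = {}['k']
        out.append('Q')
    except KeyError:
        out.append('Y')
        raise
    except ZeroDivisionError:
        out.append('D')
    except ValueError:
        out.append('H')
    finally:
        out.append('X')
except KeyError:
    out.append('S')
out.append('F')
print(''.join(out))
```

Execution trace: 'G' (inner try body) → 'Y' (inner except KeyError) → 'X' (inner finally) → 'S' (outer except KeyError) → 'F' (after the try/except). Output: GYXSF

Answer: GYXSF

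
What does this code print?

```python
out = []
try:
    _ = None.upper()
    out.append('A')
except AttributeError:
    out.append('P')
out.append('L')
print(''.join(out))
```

Execution trace: 'P' (except AttributeError) → 'L' (after the try/except). Output: PL

Answer: PL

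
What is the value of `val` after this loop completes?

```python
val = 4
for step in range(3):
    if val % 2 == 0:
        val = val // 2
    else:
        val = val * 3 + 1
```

Collatz-style transformation from 4
`val` takes the values: 4 → 2 → 1 → 4

Answer: 4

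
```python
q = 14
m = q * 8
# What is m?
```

Trace:
`q = 14` → q = 14
`m = q * 8` → m = 112
So m = 112

Answer: 112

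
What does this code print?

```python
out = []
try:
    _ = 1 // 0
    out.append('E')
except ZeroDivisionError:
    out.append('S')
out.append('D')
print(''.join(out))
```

Execution trace: 'S' (except ZeroDivisionError) → 'D' (after the try/except). Output: SD

Answer: SD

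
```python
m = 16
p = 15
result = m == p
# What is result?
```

Trace:
`m = 16` → m = 16
`p = 15` → p = 15
`result = m == p` → result = False
So result = False

Answer: False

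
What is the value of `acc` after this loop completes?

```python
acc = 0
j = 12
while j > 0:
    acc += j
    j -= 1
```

Sum 12 down to 1
`acc` takes the values: 0 → 12 → 23 → 33 → 42 → 50 → 57 → 63 → 68 → 72 → 75 → 77 → 78

Answer: 78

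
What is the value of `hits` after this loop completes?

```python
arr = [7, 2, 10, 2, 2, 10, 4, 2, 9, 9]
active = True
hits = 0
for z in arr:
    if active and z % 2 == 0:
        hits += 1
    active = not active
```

Count even values at even positions
`hits` takes the values: 0 → 1 → 2 → 3

Answer: 3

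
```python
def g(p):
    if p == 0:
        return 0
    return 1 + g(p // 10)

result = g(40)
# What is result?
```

Count of digits of 40: 2

Answer: 2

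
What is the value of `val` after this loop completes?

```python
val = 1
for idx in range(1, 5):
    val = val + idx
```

Start at 1, add 1 through 4
`val` takes the values: 1 → 2 → 4 → 7 → 11

Answer: 11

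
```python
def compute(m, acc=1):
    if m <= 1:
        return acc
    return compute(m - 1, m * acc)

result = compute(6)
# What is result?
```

Accumulator trace (n, acc): (6, 1) -> (5, 6) -> (4, 30) -> (3, 120) -> (2, 360) -> (1, 720) -> return 720

Answer: 720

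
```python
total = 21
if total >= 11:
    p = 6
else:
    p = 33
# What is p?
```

Trace:
`total = 21` → total = 21
`if total >= 11: ...` → total >= 11 is True → p = 6
So p = 6

Answer: 6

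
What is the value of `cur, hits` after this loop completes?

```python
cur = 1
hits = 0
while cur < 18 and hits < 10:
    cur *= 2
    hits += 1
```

Double until >= 18 or 10 iterations
`cur, hits` takes the values: (1, 0) → (2, 0) → (2, 1) → (4, 1) → (4, 2) → (8, 2) → (8, 3) → (16, 3) → (16, 4) → (32, 4) → (32, 5)

Answer: 32, 5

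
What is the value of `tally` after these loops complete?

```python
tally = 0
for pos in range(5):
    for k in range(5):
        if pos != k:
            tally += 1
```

5² - 5 (exclude diagonal)
`tally` takes the values: 0 → 1 → 2 → 3 → 4 → 5 → 6 → 7 → 8 → 9 → 10 → 11 → 12 → 13 → 14 → 15 → 16 → 17 → 18 → 19 → 20

Answer: 20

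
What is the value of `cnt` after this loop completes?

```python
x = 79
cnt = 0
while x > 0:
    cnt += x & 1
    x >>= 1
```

Count set bits in 79 (binary: 0b1001111)
`cnt` takes the values: 0 → 1 → 2 → 3 → 4 → 5

Answer: 5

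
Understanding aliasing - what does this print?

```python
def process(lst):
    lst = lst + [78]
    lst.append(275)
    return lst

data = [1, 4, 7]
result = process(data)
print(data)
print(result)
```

Key concept: rebinding parameter vs mutation.
Step by step:
`data = [1, 4, 7]` → data = [1, 4, 7]
`result = process(data)` → result = [1, 4, 7, 78, 275]
`print(data)` → prints [1, 4, 7]
`print(result)` → prints [1, 4, 7, 78, 275]

Answer:
[1, 4, 7]
[1, 4, 7, 78, 275]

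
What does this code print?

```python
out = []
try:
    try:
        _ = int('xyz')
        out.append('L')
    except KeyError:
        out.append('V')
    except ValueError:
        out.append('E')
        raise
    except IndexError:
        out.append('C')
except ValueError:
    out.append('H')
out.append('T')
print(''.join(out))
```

Execution trace: 'E' (inner except ValueError) → 'H' (outer except ValueError) → 'T' (after the try/except). Output: EHT

Answer: EHT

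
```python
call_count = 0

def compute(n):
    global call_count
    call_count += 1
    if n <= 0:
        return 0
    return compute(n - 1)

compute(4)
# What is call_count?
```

Linear recursion stepping by 1: 5 calls from n=4 down to ≤0.

Answer: 5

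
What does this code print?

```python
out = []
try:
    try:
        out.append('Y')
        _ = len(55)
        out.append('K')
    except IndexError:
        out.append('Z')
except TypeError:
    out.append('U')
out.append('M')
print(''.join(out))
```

Execution trace: 'Y' (try body) → 'U' (outer except TypeError) → 'M' (after the try/except). Output: YUM

Answer: YUM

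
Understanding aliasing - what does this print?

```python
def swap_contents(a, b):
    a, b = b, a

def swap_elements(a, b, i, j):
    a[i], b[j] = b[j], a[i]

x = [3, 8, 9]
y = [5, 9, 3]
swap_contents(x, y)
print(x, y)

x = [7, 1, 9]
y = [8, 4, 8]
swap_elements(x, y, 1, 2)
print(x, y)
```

Key concept: parameter rebinding vs mutation.
Step by step:
`x = [3, 8, 9]` → x = [3, 8, 9]
`y = [5, 9, 3]` → y = [5, 9, 3]
`swap_contents(x, y)` → no visible change to tracked variables
`print(x, y)` → prints [3, 8, 9] [5, 9, 3]
`x = [7, 1, 9]` → x = [7, 1, 9]
`y = [8, 4, 8]` → y = [8, 4, 8]
`swap_elements(x, y, 1, 2)` → x = [7, 8, 9]; y = [8, 4, 1]
`print(x, y)` → prints [7, 8, 9] [8, 4, 1]

Answer:
[3, 8, 9] [5, 9, 3]
[7, 8, 9] [8, 4, 1]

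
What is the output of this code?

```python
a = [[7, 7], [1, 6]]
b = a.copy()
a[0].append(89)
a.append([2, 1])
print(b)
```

Key concept: shallow copy with nested lists.
Step by step:
`a = [[7, 7], [1, 6]]` → a = [[7, 7], [1, 6]]
`b = a.copy()` → b = [[7, 7], [1, 6]]
`a[0].append(89)` → a = [[7, 7, 89], [1, 6]]; b = [[7, 7, 89], [1, 6]]
`a.append([2, 1])` → a = [[7, 7, 89], [1, 6], [2, 1]]
`print(b)` → prints [[7, 7, 89], [1, 6]]

Answer: [[7, 7, 89], [1, 6]]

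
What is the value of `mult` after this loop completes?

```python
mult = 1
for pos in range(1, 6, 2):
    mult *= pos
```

Product of 1, 3, 5, ... up to 5
`mult` takes the values: 1 → 3 → 15

Answer: 15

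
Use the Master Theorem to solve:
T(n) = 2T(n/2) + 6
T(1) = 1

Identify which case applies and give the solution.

a=2, b=2, f(n)=6. log_2(2) = 1. Since c=0 < 1, Case 1 applies: T(n) = Θ(n^log_b(a)) = O(n).

Answer: O(n) - Case 1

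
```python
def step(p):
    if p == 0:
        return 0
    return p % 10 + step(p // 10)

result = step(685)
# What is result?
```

Sum of digits of 685: 5 + 8 + 6 = 19

Answer: 19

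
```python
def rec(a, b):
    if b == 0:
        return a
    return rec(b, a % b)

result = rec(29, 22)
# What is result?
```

rec(29, 22) -> rec(22, 7) -> rec(7, 1) -> rec(1, 0) -> 1

Answer: 1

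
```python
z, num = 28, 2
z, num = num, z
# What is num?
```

Trace:
`z, num = 28, 2` → z = 28; num = 2
`z, num = num, z` → z = 2; num = 28
So num = 28

Answer: 28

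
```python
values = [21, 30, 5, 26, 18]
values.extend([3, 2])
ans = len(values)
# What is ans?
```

Trace:
`values = [21, 30, 5, 26, 18]` → values = [21, 30, 5, 26, 18]
`values.extend([3, 2])` → values = [21, 30, 5, 26, 18, 3, 2]
`ans = len(values)` → ans = 7
So ans = 7

Answer: 7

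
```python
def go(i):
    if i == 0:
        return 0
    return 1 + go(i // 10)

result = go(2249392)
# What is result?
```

Count of digits of 2249392: 7

Answer: 7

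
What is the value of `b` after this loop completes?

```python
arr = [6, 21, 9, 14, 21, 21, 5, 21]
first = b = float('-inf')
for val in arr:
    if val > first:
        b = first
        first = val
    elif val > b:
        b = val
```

Second largest (with repeats) in [6, 21, 9, 14, 21, 21, 5, 21]
`b` takes the values: -inf → 6 → 9 → 14 → 21

Answer: 21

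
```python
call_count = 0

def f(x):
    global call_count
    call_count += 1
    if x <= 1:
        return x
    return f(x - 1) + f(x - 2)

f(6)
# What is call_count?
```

Calls(x) = 1 + Calls(x-1) + Calls(x-2); Calls(0)=Calls(1)=1. For x=6 this gives 25.

Answer: 25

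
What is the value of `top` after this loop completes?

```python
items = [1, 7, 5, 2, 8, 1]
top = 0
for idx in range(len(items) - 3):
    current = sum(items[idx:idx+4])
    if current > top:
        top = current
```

Max sum of 4-element window in [1, 7, 5, 2, 8, 1]
`top` takes the values: 0 → 15 → 22

Answer: 22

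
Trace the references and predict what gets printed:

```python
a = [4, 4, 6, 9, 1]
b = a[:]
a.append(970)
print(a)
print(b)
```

Key concept: slice [:] creates copy.
Step by step:
`a = [4, 4, 6, 9, 1]` → a = [4, 4, 6, 9, 1]
`b = a[:]` → b = [4, 4, 6, 9, 1]
`a.append(970)` → a = [4, 4, 6, 9, 1, 970]
`print(a)` → prints [4, 4, 6, 9, 1, 970]
`print(b)` → prints [4, 4, 6, 9, 1]

Answer:
[4, 4, 6, 9, 1, 970]
[4, 4, 6, 9, 1]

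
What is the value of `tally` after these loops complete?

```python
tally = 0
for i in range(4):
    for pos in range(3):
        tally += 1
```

4 * 3 = 12
`tally` takes the values: 0 → 1 → 2 → 3 → 4 → 5 → 6 → 7 → 8 → 9 → 10 → 11 → 12

Answer: 12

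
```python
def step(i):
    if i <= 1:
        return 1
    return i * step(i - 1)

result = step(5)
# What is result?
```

step(5) = 5 * 4 * 3 * 2 * 1 = 120

Answer: 120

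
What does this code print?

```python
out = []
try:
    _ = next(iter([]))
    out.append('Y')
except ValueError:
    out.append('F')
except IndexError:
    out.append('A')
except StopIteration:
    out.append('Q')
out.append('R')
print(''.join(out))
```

Execution trace: 'Q' (except StopIteration) → 'R' (after the try/except). Output: QR

Answer: QR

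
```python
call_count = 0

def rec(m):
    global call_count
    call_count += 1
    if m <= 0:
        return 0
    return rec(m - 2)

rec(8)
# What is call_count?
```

Linear recursion stepping by 2: 5 calls from m=8 down to ≤0.

Answer: 5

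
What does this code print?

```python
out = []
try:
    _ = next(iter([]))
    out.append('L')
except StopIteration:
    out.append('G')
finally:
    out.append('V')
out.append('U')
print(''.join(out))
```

Execution trace: 'G' (except StopIteration) → 'V' (finally) → 'U' (after the try/except). Output: GVU

Answer: GVU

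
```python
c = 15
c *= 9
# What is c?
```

Trace:
`c = 15` → c = 15
`c *= 9` → c = 135
So c = 135

Answer: 135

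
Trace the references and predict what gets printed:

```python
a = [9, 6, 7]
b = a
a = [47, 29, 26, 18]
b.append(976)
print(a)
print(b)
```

Key concept: rebinding vs mutation: a is rebound to a new list, b still points at the original.
Step by step:
`a = [9, 6, 7]` → a = [9, 6, 7]
`b = a` → b = [9, 6, 7] (same object as a)
`a = [47, 29, 26, 18]` → a = [47, 29, 26, 18]
`b.append(976)` → b = [9, 6, 7, 976]
`print(a)` → prints [47, 29, 26, 18]
`print(b)` → prints [9, 6, 7, 976]

Answer:
[47, 29, 26, 18]
[9, 6, 7, 976]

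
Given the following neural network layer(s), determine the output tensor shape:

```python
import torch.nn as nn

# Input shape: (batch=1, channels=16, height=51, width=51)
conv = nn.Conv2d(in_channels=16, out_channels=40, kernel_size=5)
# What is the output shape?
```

Input: (1, 16, 51, 51) -> Output: (1, 40, 47, 47)

Answer: (1, 40, 47, 47)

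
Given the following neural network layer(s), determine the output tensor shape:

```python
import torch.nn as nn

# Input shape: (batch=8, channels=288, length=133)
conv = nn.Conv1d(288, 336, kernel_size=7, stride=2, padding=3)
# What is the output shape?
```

Input: (8, 288, 133) -> Output: (8, 336, 67)

Answer: (8, 336, 67)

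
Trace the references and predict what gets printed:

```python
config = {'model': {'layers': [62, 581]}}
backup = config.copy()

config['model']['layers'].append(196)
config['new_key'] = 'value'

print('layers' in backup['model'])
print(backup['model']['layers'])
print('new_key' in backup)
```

Key concept: shallow copy gotcha with nested dict.
Step by step:
`config = {'model': {'layers': [62, 581]}}` → config = {'model': {'layers': [62, 581]}}
`backup = config.copy()` → backup = {'model': {'layers': [62, 581]}}
`config['model']['layers'].append(196)` → config = {'model': {'layers': [62, 581, 196]}}; backup = {'model': {'layers': [62, 581, 196]}}
`config['new_key'] = 'value'` → config = {'model': {'layers': [62, 581, 196]}, 'new_key': 'value'}
`print('layers' in backup['model'])` → prints True
`print(backup['model']['layers'])` → prints [62, 581, 196]
`print('new_key' in backup)` → prints False

Answer:
True
[62, 581, 196]
False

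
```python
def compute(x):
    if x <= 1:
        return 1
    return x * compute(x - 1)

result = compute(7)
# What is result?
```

compute(7) = 7 * 6 * 5 * 4 * 3 * 2 * 1 = 5040

Answer: 5040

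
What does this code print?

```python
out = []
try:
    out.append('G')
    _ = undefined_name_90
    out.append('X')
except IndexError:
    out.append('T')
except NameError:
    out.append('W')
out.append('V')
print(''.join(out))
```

Execution trace: 'G' (try body) → 'W' (except NameError) → 'V' (after the try/except). Output: GWV

Answer: GWV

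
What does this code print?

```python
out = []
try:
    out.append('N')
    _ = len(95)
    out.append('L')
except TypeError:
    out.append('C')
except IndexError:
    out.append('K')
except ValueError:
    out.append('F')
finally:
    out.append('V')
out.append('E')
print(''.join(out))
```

Execution trace: 'N' (try body) → 'C' (except TypeError) → 'V' (finally) → 'E' (after the try/except). Output: NCVE

Answer: NCVE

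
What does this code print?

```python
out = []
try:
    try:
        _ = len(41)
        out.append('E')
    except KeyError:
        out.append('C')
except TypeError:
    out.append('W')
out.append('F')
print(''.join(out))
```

Execution trace: 'W' (outer except TypeError) → 'F' (after the try/except). Output: WF

Answer: WF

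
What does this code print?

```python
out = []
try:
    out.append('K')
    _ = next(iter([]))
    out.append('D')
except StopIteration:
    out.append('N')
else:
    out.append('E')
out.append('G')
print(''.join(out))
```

Execution trace: 'K' (try body) → 'N' (except StopIteration) → 'G' (after the try/except). Output: KNG

Answer: KNG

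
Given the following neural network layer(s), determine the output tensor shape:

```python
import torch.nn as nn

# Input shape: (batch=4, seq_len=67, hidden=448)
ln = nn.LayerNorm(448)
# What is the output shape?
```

Input: (4, 67, 448) -> Output: (4, 67, 448)

Answer: (4, 67, 448)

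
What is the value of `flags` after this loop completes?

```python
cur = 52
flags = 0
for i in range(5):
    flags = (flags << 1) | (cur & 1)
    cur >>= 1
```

Reverse lowest 5 bits of 52
`flags` takes the values: 0 → 1 → 2 → 5

Answer: 5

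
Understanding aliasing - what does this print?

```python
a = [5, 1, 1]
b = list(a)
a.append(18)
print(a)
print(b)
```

Key concept: list() constructor creates copy.
Step by step:
`a = [5, 1, 1]` → a = [5, 1, 1]
`b = list(a)` → b = [5, 1, 1]
`a.append(18)` → a = [5, 1, 1, 18]
`print(a)` → prints [5, 1, 1, 18]
`print(b)` → prints [5, 1, 1]

Answer:
[5, 1, 1, 18]
[5, 1, 1]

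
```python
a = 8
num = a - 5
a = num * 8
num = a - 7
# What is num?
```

Trace:
`a = 8` → a = 8
`num = a - 5` → num = 3
`a = num * 8` → a = 24
`num = a - 7` → num = 17
So num = 17

Answer: 17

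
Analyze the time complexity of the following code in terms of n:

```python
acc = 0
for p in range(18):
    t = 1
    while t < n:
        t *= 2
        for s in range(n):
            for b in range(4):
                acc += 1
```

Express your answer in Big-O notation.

Each loop level contributes: 1 × log n × n × 1. Multiplying the contributions gives O(n log n).

Answer: O(n log n)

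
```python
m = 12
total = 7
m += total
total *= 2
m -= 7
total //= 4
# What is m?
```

Trace:
`m = 12` → m = 12
`total = 7` → total = 7
`m += total` → m = 19
`total *= 2` → total = 14
`m -= 7` → m = 12
`total //= 4` → total = 3
So m = 12

Answer: 12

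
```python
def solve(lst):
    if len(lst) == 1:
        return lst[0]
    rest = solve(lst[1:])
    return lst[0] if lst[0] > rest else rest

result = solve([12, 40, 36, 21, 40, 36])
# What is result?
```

Recursive max over [12, 40, 36, 21, 40, 36] = 40

Answer: 40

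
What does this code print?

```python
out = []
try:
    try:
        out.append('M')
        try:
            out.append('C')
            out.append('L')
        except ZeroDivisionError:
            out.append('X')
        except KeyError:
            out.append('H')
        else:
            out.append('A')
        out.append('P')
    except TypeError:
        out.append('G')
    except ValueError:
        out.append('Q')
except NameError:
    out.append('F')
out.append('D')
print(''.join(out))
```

Execution trace: 'M' (try body) → 'C' (inner try body) → 'L' (inner try body, no exception) → 'A' (inner else) → 'P' (try body, no exception) → 'D' (after the try/except). Output: MCLAPD

Answer: MCLAPD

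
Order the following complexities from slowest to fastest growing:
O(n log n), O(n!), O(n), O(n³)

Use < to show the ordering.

Ordered by growth rate: O(n) < O(n log n) < O(n³) < O(n!)

Answer: O(n) < O(n log n) < O(n³) < O(n!)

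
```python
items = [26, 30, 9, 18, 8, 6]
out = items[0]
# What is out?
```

Trace:
`items = [26, 30, 9, 18, 8, 6]` → items = [26, 30, 9, 18, 8, 6]
`out = items[0]` → out = 26
So out = 26

Answer: 26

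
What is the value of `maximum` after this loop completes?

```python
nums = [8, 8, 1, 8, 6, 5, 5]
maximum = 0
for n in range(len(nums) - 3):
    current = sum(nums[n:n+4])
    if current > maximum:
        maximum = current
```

Max sum of 4-element window in [8, 8, 1, 8, 6, 5, 5]
`maximum` takes the values: 0 → 25

Answer: 25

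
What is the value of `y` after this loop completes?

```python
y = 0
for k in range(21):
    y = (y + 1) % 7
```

Increment mod 7, 21 times = 0
`y` takes the values: 0 → 1 → 2 → 3 → 4 → 5 → 6 → 0 → 1 → 2 → 3 → 4 → 5 → 6 → 0 → 1 → 2 → 3 → 4 → 5 → 6 → 0

Answer: 0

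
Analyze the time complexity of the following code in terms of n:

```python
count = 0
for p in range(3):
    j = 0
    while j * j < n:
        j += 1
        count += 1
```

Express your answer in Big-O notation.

Each loop level contributes: 1 × √n. Multiplying the contributions gives O(√n).

Answer: O(√n)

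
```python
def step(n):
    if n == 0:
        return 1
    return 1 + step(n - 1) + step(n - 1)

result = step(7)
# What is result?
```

step(n) = 1 + 2·step(n-1), step(0)=1. Closed form: (1+1)·2^7 - 1 = 255.

Answer: 255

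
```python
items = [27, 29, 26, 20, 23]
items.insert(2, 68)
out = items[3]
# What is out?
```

Trace:
`items = [27, 29, 26, 20, 23]` → items = [27, 29, 26, 20, 23]
`items.insert(2, 68)` → items = [27, 29, 68, 26, 20, 23]
`out = items[3]` → out = 26
So out = 26

Answer: 26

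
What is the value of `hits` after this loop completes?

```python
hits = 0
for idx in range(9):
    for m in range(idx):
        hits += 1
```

Triangle number: 0+1+2+...+8
`hits` takes the values: 0 → 1 → 2 → 3 → 4 → 5 → 6 → 7 → 8 → 9 → 10 → 11 → 12 → 13 → 14 → 15 → 16 → 17 → 18 → 19 → 20 → 21 → 22 → 23 → 24 → 25 → 26 → 27 → 28 → 29 → 30 → 31 → 32 → 33 → 34 → 35 → 36

Answer: 36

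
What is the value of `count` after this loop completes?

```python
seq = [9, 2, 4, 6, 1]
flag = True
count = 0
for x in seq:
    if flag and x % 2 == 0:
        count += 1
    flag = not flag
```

Count even values at even positions
`count` takes the values: 0 → 1

Answer: 1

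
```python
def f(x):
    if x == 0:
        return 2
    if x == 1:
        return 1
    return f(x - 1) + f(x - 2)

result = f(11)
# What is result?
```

Build up from base cases: f(0)=2, f(1)=1, f(2)=3, f(3)=4, f(4)=7, f(5)=11, f(6)=18, ..., f(11)=199

Answer: 199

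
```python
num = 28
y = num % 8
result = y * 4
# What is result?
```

Trace:
`num = 28` → num = 28
`y = num % 8` → y = 4
`result = y * 4` → result = 16
So result = 16

Answer: 16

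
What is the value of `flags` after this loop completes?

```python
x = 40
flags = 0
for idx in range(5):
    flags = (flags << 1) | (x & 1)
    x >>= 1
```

Reverse lowest 5 bits of 40
`flags` takes the values: 0 → 1 → 2

Answer: 2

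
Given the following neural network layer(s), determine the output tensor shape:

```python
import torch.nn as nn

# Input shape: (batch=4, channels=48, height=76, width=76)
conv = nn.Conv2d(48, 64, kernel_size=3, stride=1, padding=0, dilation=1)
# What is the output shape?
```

Input: (4, 48, 76, 76) -> Output: (4, 64, 74, 74)

Answer: (4, 64, 74, 74)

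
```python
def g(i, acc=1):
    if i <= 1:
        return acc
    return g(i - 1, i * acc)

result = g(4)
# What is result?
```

Accumulator trace (n, acc): (4, 1) -> (3, 4) -> (2, 12) -> (1, 24) -> return 24

Answer: 24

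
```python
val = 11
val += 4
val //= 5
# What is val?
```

Trace:
`val = 11` → val = 11
`val += 4` → val = 15
`val //= 5` → val = 3
So val = 3

Answer: 3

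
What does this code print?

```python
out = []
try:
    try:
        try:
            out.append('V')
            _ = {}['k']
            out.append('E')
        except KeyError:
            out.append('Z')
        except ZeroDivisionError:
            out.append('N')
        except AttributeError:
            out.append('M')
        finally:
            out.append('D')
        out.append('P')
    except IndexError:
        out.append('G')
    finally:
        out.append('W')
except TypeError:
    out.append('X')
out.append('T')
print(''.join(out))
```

Execution trace: 'V' (inner try body) → 'Z' (inner except KeyError) → 'D' (inner finally) → 'P' (try body, no exception) → 'W' (finally) → 'T' (after the try/except). Output: VZDPWT

Answer: VZDPWT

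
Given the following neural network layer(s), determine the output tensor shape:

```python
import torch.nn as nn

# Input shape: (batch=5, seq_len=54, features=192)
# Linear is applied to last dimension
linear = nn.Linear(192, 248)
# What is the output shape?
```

Input: (5, 54, 192) -> Output: (5, 54, 248)

Answer: (5, 54, 248)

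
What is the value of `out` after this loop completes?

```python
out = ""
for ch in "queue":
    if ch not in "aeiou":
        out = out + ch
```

Remove vowels from 'queue'
`out` takes the values: "" → "q"

Answer: "q"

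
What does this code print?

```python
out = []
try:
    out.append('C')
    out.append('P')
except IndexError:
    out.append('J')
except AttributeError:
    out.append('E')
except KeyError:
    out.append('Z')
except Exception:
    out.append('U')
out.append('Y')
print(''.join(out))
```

Execution trace: 'C' (try body) → 'P' (try body, no exception) → 'Y' (after the try/except). Output: CPY

Answer: CPY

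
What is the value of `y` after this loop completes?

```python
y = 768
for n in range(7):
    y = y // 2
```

Halve 7 times: 768 // 2^7 = 6
`y` takes the values: 768 → 384 → 192 → 96 → 48 → 24 → 12 → 6

Answer: 6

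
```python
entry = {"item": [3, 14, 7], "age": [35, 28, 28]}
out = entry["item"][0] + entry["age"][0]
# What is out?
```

Trace:
`entry = {"item": [3, 14, 7], "age": [35, 28, 28]}` → entry = {'item': [3, 14, 7], 'age': [35, 28, 28]}
`out = entry["item"][0] + entry["age"][0]` → out = 38
So out = 38

Answer: 38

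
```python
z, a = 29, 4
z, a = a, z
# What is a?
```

Trace:
`z, a = 29, 4` → z = 29; a = 4
`z, a = a, z` → z = 4; a = 29
So a = 29

Answer: 29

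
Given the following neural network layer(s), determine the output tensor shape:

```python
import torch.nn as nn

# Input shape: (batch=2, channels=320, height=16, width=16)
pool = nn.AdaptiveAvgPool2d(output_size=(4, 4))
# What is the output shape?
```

Input: (2, 320, 16, 16) -> Output: (2, 320, 4, 4)

Answer: (2, 320, 4, 4)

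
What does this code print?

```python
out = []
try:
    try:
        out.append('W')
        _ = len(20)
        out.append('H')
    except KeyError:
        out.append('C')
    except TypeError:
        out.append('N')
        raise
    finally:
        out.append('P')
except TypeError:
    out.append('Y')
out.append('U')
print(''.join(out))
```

Execution trace: 'W' (inner try body) → 'N' (inner except TypeError) → 'P' (inner finally) → 'Y' (outer except TypeError) → 'U' (after the try/except). Output: WNPYU

Answer: WNPYU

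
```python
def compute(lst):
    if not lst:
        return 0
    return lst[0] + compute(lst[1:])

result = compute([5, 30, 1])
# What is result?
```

5 + 30 + 1 + 0 = 36

Answer: 36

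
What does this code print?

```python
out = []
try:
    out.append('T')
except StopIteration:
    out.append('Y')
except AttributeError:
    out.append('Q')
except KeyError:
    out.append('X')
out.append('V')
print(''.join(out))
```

Execution trace: 'T' (try body, no exception) → 'V' (after the try/except). Output: TV

Answer: TV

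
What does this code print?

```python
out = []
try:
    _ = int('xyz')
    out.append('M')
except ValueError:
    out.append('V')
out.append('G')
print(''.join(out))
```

Execution trace: 'V' (except ValueError) → 'G' (after the try/except). Output: VG

Answer: VG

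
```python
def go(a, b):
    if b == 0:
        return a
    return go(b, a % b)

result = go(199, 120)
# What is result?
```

go(199, 120) -> go(120, 79) -> go(79, 41) -> go(41, 38) -> go(38, 3) -> go(3, 2) -> go(2, 1) -> go(1, 0) -> 1

Answer: 1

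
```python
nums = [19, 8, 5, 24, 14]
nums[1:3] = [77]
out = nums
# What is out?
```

Trace:
`nums = [19, 8, 5, 24, 14]` → nums = [19, 8, 5, 24, 14]
`nums[1:3] = [77]` → nums = [19, 77, 24, 14]
`out = nums` → out = [19, 77, 24, 14]
So out = [19, 77, 24, 14]

Answer: [19, 77, 24, 14]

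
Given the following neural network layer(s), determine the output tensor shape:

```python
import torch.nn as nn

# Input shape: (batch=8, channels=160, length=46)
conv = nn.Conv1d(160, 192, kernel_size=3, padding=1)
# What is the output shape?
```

Input: (8, 160, 46) -> Output: (8, 192, 46)

Answer: (8, 192, 46)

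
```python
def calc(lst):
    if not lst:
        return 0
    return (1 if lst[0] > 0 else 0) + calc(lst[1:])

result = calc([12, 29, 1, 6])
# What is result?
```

Count of positive elements in [12, 29, 1, 6] = 4

Answer: 4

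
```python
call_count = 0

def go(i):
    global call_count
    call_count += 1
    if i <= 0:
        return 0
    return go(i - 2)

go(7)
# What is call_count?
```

Linear recursion stepping by 2: 5 calls from i=7 down to ≤0.

Answer: 5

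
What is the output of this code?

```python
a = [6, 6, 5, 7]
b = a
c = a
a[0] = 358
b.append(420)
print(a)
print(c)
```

Key concept: multiple aliases.
Step by step:
`a = [6, 6, 5, 7]` → a = [6, 6, 5, 7]
`b = a` → b = [6, 6, 5, 7] (same object as a)
`c = a` → c = [6, 6, 5, 7] (same object as a, b)
`a[0] = 358` → a = [358, 6, 5, 7] (same object as b, c); b = [358, 6, 5, 7] (same object as a, c); c = [358, 6, 5, 7] (same object as a, b)
`b.append(420)` → a = [358, 6, 5, 7, 420] (same object as b, c); b = [358, 6, 5, 7, 420] (same object as a, c); c = [358, 6, 5, 7, 420] (same object as a, b)
`print(a)` → prints [358, 6, 5, 7, 420]
`print(c)` → prints [358, 6, 5, 7, 420]

Answer:
[358, 6, 5, 7, 420]
[358, 6, 5, 7, 420]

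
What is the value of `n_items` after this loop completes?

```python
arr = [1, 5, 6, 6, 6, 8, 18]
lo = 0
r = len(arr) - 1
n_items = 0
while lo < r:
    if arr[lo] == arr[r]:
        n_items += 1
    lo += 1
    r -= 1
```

Count matching pairs from ends
`n_items` takes the values: 0 → 1

Answer: 1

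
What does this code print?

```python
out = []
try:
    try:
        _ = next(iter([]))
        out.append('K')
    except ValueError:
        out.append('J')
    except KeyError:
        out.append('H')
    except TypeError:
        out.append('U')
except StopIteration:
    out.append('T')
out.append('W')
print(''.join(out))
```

Execution trace: 'T' (outer except StopIteration) → 'W' (after the try/except). Output: TW

Answer: TW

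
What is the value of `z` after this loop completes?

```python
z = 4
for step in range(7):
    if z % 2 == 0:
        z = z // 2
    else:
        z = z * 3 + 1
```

Collatz-style transformation from 4
`z` takes the values: 4 → 2 → 1 → 4 → 2 → 1 → 4 → 2

Answer: 2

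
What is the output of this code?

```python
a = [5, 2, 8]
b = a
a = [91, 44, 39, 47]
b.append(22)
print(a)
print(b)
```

Key concept: rebinding vs mutation: a is rebound to a new list, b still points at the original.
Step by step:
`a = [5, 2, 8]` → a = [5, 2, 8]
`b = a` → b = [5, 2, 8] (same object as a)
`a = [91, 44, 39, 47]` → a = [91, 44, 39, 47]
`b.append(22)` → b = [5, 2, 8, 22]
`print(a)` → prints [91, 44, 39, 47]
`print(b)` → prints [5, 2, 8, 22]

Answer:
[91, 44, 39, 47]
[5, 2, 8, 22]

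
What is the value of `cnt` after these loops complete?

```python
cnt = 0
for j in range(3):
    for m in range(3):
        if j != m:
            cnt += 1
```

3² - 3 (exclude diagonal)
`cnt` takes the values: 0 → 1 → 2 → 3 → 4 → 5 → 6

Answer: 6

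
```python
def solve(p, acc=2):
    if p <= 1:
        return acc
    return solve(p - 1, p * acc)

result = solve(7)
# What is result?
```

Accumulator trace (n, acc): (7, 2) -> (6, 14) -> (5, 84) -> (4, 420) -> (3, 1680) -> (2, 5040) -> (1, 10080) -> return 10080

Answer: 10080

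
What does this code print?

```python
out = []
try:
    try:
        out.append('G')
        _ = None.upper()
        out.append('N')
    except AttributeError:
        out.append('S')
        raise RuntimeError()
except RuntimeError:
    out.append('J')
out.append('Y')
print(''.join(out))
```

Execution trace: 'G' (inner try body) → 'S' (inner except AttributeError) → 'J' (outer except RuntimeError) → 'Y' (after the try/except). Output: GSJY

Answer: GSJY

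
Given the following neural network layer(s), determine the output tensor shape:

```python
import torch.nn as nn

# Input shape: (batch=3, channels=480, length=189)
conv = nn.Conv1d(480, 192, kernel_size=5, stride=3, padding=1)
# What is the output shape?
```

Input: (3, 480, 189) -> Output: (3, 192, 63)

Answer: (3, 192, 63)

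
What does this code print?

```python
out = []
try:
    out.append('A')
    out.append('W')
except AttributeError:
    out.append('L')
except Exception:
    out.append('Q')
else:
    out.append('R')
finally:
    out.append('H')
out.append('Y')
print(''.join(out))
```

Execution trace: 'A' (try body) → 'W' (try body, no exception) → 'R' (else) → 'H' (finally) → 'Y' (after the try/except). Output: AWRHY

Answer: AWRHY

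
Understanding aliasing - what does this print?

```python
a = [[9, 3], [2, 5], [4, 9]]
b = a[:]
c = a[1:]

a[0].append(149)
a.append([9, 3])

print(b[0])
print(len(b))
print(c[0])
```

Key concept: slice with nested mutation.
Step by step:
`a = [[9, 3], [2, 5], [4, 9]]` → a = [[9, 3], [2, 5], [4, 9]]
`b = a[:]` → b = [[9, 3], [2, 5], [4, 9]]
`c = a[1:]` → c = [[2, 5], [4, 9]]
`a[0].append(149)` → a = [[9, 3, 149], [2, 5], [4, 9]]; b = [[9, 3, 149], [2, 5], [4, 9]]
`a.append([9, 3])` → a = [[9, 3, 149], [2, 5], [4, 9], [9, 3]]
`print(b[0])` → prints [9, 3, 149]
`print(len(b))` → prints 3
`print(c[0])` → prints [2, 5]

Answer:
[9, 3, 149]
3
[2, 5]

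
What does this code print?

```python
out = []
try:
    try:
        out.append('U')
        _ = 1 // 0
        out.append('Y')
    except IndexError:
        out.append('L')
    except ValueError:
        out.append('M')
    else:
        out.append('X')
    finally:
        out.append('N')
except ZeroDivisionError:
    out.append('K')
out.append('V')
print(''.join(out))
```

Execution trace: 'U' (try body) → 'N' (finally) → 'K' (outer except ZeroDivisionError) → 'V' (after the try/except). Output: UNKV

Answer: UNKV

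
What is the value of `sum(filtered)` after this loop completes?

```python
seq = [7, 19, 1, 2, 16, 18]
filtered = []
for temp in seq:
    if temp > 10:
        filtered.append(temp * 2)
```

Sum of doubled values > 10
`filtered` takes the values: [] → [38] → [38, 32] → [38, 32, 36]
So `sum(filtered)` = 106

Answer: 106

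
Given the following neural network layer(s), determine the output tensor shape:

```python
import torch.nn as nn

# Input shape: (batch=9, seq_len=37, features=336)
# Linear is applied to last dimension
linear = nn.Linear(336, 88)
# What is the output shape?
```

Input: (9, 37, 336) -> Output: (9, 37, 88)

Answer: (9, 37, 88)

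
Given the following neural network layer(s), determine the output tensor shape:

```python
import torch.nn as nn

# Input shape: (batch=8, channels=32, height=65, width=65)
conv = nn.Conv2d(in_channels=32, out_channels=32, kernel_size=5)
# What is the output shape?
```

Input: (8, 32, 65, 65) -> Output: (8, 32, 61, 61)

Answer: (8, 32, 61, 61)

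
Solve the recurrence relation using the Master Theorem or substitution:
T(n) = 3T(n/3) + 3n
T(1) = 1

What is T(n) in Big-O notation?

By Master Theorem: a=3, b=3, f(n)=3n. Since log_3(3) = 1 and f(n) = Θ(n^1), Case 2 applies. T(n) = O(n log n).

Answer: O(n log n)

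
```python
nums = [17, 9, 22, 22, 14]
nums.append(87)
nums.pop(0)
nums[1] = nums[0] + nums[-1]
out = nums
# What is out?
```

Trace:
`nums = [17, 9, 22, 22, 14]` → nums = [17, 9, 22, 22, 14]
`nums.append(87)` → nums = [17, 9, 22, 22, 14, 87]
`nums.pop(0)` → nums = [9, 22, 22, 14, 87]
`nums[1] = nums[0] + nums[-1]` → nums = [9, 96, 22, 14, 87]
`out = nums` → out = [9, 96, 22, 14, 87]
So out = [9, 96, 22, 14, 87]

Answer: [9, 96, 22, 14, 87]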